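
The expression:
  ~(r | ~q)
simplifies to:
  q & ~r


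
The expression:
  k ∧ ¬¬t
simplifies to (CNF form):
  k ∧ t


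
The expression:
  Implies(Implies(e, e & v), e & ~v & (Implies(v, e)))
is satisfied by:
  {e: True, v: False}


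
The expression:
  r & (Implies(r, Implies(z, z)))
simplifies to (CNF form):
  r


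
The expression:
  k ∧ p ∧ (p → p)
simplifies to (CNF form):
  k ∧ p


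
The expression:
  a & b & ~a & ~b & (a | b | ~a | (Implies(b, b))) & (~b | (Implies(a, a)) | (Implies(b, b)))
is never true.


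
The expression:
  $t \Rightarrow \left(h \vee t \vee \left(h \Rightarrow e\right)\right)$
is always true.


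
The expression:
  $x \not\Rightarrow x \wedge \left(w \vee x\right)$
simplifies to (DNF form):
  $\text{False}$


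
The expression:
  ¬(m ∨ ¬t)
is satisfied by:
  {t: True, m: False}


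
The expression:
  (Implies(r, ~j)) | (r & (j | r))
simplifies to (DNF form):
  True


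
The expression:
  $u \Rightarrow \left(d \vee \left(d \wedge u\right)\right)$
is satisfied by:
  {d: True, u: False}
  {u: False, d: False}
  {u: True, d: True}


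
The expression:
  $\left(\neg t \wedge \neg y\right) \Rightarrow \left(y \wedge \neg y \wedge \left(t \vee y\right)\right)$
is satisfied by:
  {y: True, t: True}
  {y: True, t: False}
  {t: True, y: False}


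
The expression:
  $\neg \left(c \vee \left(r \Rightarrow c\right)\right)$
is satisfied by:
  {r: True, c: False}


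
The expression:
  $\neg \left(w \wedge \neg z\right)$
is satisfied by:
  {z: True, w: False}
  {w: False, z: False}
  {w: True, z: True}


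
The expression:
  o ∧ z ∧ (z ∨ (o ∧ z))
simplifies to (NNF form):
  o ∧ z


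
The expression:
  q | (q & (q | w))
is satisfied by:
  {q: True}


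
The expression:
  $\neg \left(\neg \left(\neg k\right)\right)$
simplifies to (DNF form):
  $\neg k$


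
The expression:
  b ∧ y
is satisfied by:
  {b: True, y: True}


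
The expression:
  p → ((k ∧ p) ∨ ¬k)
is always true.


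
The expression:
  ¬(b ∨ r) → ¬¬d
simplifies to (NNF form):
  b ∨ d ∨ r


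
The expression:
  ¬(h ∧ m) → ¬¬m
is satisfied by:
  {m: True}


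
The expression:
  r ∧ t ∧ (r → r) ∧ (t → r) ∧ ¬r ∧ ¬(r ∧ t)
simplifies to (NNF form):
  False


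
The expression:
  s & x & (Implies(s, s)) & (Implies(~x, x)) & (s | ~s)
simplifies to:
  s & x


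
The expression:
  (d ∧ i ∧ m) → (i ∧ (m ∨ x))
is always true.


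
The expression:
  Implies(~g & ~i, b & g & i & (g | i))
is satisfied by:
  {i: True, g: True}
  {i: True, g: False}
  {g: True, i: False}


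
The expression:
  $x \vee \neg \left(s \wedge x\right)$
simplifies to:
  $\text{True}$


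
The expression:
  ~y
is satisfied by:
  {y: False}


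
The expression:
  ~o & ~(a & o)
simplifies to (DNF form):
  ~o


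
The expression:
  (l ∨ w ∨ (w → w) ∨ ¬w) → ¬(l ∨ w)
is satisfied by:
  {w: False, l: False}


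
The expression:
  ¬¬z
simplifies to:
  z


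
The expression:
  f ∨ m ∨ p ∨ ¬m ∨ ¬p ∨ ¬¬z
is always true.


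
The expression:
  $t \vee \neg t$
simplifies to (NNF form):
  $\text{True}$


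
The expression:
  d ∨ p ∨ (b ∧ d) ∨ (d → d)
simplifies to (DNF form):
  True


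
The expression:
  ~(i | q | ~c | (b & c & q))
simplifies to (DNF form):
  c & ~i & ~q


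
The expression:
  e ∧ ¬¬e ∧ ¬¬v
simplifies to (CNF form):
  e ∧ v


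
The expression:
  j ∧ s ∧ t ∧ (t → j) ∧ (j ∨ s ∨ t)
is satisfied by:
  {t: True, j: True, s: True}


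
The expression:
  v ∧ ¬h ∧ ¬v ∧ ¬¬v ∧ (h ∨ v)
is never true.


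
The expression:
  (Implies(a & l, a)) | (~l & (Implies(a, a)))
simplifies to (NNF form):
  True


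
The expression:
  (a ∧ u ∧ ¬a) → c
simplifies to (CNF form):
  True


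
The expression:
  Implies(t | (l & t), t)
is always true.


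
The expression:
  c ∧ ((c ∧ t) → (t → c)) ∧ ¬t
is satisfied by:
  {c: True, t: False}


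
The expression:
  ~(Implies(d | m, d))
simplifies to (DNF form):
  m & ~d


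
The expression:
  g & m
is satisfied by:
  {m: True, g: True}


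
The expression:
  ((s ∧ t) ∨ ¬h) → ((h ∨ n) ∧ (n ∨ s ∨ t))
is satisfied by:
  {n: True, h: True}
  {n: True, h: False}
  {h: True, n: False}


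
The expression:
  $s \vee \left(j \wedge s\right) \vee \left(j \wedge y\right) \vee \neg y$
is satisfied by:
  {s: True, j: True, y: False}
  {s: True, j: False, y: False}
  {j: True, s: False, y: False}
  {s: False, j: False, y: False}
  {y: True, s: True, j: True}
  {y: True, s: True, j: False}
  {y: True, j: True, s: False}


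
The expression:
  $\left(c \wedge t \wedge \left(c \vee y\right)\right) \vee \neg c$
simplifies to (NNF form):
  $t \vee \neg c$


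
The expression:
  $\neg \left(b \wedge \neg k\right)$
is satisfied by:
  {k: True, b: False}
  {b: False, k: False}
  {b: True, k: True}


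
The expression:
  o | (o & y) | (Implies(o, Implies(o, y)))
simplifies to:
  True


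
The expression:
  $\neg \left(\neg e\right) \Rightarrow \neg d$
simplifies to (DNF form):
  $\neg d \vee \neg e$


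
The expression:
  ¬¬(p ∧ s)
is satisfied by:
  {p: True, s: True}


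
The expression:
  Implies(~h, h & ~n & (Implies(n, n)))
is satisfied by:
  {h: True}


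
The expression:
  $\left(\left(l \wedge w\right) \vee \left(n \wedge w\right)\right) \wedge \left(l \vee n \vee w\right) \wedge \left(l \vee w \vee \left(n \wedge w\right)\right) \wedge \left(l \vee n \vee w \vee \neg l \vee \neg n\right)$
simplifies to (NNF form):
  $w \wedge \left(l \vee n\right)$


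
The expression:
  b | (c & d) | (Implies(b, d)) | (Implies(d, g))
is always true.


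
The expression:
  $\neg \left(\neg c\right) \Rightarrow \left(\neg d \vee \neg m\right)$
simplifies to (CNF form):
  $\neg c \vee \neg d \vee \neg m$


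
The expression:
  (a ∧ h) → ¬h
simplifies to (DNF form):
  ¬a ∨ ¬h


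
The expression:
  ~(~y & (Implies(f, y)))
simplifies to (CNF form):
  f | y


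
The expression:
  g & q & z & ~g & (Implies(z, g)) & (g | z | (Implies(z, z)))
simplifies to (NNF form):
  False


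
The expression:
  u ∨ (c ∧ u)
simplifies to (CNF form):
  u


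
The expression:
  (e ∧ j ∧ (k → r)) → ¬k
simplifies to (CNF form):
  ¬e ∨ ¬j ∨ ¬k ∨ ¬r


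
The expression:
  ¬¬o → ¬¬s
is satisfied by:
  {s: True, o: False}
  {o: False, s: False}
  {o: True, s: True}


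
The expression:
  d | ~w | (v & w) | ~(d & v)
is always true.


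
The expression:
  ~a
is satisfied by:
  {a: False}


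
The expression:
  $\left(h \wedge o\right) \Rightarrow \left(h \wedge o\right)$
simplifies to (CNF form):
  $\text{True}$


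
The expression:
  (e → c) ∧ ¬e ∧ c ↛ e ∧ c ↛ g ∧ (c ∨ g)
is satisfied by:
  {c: True, g: False, e: False}


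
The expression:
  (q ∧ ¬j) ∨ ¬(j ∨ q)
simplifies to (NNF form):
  ¬j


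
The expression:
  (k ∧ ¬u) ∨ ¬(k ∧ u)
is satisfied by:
  {u: False, k: False}
  {k: True, u: False}
  {u: True, k: False}


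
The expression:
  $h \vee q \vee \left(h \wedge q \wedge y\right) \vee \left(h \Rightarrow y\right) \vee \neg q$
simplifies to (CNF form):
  $\text{True}$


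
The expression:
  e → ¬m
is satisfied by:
  {m: False, e: False}
  {e: True, m: False}
  {m: True, e: False}


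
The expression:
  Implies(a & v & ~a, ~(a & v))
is always true.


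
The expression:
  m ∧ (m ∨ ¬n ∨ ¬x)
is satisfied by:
  {m: True}


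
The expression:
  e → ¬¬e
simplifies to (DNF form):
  True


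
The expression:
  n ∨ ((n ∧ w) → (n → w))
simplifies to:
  True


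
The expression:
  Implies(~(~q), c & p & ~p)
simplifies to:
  ~q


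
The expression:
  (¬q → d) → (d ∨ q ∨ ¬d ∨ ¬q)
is always true.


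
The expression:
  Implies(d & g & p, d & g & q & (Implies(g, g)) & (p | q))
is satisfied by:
  {q: True, p: False, d: False, g: False}
  {g: False, p: False, q: False, d: False}
  {g: True, q: True, p: False, d: False}
  {g: True, p: False, q: False, d: False}
  {d: True, q: True, g: False, p: False}
  {d: True, g: False, p: False, q: False}
  {d: True, g: True, q: True, p: False}
  {d: True, g: True, p: False, q: False}
  {q: True, p: True, d: False, g: False}
  {p: True, d: False, q: False, g: False}
  {g: True, p: True, q: True, d: False}
  {g: True, p: True, d: False, q: False}
  {q: True, p: True, d: True, g: False}
  {p: True, d: True, g: False, q: False}
  {g: True, p: True, d: True, q: True}


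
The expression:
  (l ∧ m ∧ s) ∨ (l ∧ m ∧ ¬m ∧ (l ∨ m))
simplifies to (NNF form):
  l ∧ m ∧ s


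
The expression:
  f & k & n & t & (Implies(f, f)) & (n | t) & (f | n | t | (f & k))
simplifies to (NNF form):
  f & k & n & t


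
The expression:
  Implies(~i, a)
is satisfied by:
  {i: True, a: True}
  {i: True, a: False}
  {a: True, i: False}


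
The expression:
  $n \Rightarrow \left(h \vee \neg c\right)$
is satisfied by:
  {h: True, c: False, n: False}
  {c: False, n: False, h: False}
  {h: True, n: True, c: False}
  {n: True, c: False, h: False}
  {h: True, c: True, n: False}
  {c: True, h: False, n: False}
  {h: True, n: True, c: True}


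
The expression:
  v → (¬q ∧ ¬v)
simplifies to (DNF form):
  ¬v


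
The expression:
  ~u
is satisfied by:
  {u: False}


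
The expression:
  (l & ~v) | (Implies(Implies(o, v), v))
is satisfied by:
  {v: True, o: True, l: True}
  {v: True, o: True, l: False}
  {v: True, l: True, o: False}
  {v: True, l: False, o: False}
  {o: True, l: True, v: False}
  {o: True, l: False, v: False}
  {l: True, o: False, v: False}


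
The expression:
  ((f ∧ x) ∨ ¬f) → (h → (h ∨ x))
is always true.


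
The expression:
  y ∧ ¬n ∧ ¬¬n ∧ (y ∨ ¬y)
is never true.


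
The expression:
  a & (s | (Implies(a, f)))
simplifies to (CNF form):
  a & (f | s)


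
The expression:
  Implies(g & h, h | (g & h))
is always true.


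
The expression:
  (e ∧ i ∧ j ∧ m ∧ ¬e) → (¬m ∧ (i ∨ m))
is always true.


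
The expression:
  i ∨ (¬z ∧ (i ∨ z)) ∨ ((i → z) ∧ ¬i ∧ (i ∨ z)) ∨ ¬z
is always true.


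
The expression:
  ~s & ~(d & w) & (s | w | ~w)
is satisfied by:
  {w: False, s: False, d: False}
  {d: True, w: False, s: False}
  {w: True, d: False, s: False}


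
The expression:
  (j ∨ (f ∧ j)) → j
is always true.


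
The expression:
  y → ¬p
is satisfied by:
  {p: False, y: False}
  {y: True, p: False}
  {p: True, y: False}


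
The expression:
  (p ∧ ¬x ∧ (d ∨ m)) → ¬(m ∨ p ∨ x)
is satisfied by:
  {x: True, d: False, p: False, m: False}
  {x: True, m: True, d: False, p: False}
  {x: True, d: True, p: False, m: False}
  {x: True, m: True, d: True, p: False}
  {m: False, d: False, p: False, x: False}
  {m: True, d: False, p: False, x: False}
  {d: True, m: False, p: False, x: False}
  {m: True, d: True, p: False, x: False}
  {p: True, x: True, m: False, d: False}
  {m: True, p: True, x: True, d: False}
  {p: True, x: True, d: True, m: False}
  {m: True, p: True, x: True, d: True}
  {p: True, x: False, d: False, m: False}


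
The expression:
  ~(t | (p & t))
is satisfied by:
  {t: False}


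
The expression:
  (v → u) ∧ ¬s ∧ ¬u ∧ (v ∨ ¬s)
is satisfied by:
  {u: False, v: False, s: False}


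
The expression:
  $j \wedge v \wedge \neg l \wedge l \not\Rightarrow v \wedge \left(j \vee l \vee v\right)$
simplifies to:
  $\text{False}$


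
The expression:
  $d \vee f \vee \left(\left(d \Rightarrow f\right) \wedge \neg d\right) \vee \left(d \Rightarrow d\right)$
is always true.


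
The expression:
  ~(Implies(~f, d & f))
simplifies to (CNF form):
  ~f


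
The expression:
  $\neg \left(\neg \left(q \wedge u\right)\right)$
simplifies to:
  $q \wedge u$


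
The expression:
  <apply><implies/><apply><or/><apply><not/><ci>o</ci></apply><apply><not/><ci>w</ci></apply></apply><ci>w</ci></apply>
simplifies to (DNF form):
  <ci>w</ci>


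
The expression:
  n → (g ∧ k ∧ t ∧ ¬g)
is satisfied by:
  {n: False}


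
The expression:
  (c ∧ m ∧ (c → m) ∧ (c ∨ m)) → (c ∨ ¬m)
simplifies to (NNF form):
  True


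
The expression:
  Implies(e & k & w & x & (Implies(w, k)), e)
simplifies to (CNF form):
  True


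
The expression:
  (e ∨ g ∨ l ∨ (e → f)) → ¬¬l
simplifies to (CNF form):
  l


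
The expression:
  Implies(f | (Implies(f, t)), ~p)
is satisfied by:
  {p: False}


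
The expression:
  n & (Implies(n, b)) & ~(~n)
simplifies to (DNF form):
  b & n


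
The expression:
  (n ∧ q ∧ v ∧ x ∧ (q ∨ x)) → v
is always true.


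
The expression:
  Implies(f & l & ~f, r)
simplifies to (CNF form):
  True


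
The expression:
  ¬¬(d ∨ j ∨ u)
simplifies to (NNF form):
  d ∨ j ∨ u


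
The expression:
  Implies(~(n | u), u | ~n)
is always true.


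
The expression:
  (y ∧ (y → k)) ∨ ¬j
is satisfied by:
  {y: True, k: True, j: False}
  {y: True, k: False, j: False}
  {k: True, y: False, j: False}
  {y: False, k: False, j: False}
  {j: True, y: True, k: True}


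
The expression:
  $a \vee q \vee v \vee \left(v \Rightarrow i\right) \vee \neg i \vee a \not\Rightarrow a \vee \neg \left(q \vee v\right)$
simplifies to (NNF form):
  $\text{True}$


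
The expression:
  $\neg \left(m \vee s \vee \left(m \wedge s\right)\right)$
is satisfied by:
  {s: False, m: False}


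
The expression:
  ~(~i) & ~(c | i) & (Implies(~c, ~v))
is never true.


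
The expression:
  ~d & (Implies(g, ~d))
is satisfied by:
  {d: False}


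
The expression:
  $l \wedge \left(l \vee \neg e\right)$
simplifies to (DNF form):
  $l$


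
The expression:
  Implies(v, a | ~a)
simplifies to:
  True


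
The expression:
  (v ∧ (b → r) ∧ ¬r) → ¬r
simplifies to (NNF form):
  True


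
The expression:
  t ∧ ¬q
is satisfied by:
  {t: True, q: False}


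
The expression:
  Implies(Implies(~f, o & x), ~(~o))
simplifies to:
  o | ~f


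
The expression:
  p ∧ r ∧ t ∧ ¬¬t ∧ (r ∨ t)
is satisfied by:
  {t: True, p: True, r: True}


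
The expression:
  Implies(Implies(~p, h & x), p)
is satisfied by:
  {p: True, h: False, x: False}
  {h: False, x: False, p: False}
  {x: True, p: True, h: False}
  {x: True, h: False, p: False}
  {p: True, h: True, x: False}
  {h: True, p: False, x: False}
  {x: True, h: True, p: True}


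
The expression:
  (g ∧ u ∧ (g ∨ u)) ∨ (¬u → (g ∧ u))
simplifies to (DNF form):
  u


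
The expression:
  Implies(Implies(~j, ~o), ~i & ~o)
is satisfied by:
  {i: False, o: False, j: False}
  {j: True, i: False, o: False}
  {o: True, i: False, j: False}
  {o: True, i: True, j: False}


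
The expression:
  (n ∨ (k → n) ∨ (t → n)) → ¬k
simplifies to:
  (t ∧ ¬n) ∨ ¬k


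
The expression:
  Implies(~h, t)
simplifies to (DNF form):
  h | t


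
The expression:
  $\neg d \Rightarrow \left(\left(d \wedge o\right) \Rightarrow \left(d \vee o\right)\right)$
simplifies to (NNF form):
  $\text{True}$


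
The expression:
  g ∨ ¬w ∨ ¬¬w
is always true.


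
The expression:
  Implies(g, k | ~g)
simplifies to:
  k | ~g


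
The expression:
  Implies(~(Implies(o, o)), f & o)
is always true.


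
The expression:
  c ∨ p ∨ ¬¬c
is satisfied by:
  {c: True, p: True}
  {c: True, p: False}
  {p: True, c: False}


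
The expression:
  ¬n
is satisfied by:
  {n: False}


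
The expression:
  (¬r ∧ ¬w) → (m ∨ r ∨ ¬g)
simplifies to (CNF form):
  m ∨ r ∨ w ∨ ¬g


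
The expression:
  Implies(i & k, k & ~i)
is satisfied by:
  {k: False, i: False}
  {i: True, k: False}
  {k: True, i: False}


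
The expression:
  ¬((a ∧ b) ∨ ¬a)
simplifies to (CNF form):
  a ∧ ¬b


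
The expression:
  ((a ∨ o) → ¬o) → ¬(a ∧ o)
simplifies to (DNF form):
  True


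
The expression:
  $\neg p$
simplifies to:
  $\neg p$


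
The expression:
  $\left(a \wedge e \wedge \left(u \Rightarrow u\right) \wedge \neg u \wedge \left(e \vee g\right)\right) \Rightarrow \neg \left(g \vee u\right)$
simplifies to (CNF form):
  $u \vee \neg a \vee \neg e \vee \neg g$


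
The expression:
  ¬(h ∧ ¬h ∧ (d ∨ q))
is always true.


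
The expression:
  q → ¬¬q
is always true.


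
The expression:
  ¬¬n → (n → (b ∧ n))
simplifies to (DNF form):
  b ∨ ¬n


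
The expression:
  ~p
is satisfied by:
  {p: False}


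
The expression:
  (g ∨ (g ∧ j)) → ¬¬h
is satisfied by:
  {h: True, g: False}
  {g: False, h: False}
  {g: True, h: True}


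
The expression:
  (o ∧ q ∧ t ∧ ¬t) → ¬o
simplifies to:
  True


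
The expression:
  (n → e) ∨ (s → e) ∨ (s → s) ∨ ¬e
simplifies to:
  True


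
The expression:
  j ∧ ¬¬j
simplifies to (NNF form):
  j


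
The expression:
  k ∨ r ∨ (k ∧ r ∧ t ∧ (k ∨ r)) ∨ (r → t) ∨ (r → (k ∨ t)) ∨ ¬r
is always true.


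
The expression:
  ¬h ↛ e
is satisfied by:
  {e: True, h: False}
  {h: False, e: False}
  {h: True, e: True}


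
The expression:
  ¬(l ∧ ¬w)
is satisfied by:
  {w: True, l: False}
  {l: False, w: False}
  {l: True, w: True}


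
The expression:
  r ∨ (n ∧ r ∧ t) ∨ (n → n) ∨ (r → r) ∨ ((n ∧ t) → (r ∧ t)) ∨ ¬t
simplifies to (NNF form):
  True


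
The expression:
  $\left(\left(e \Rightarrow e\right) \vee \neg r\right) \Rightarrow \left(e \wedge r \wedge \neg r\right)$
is never true.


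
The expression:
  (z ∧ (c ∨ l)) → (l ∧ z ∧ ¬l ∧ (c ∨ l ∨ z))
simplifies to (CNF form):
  (¬c ∨ ¬z) ∧ (¬l ∨ ¬z)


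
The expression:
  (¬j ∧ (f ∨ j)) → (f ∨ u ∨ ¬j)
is always true.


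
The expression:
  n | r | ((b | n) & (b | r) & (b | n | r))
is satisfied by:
  {r: True, n: True, b: True}
  {r: True, n: True, b: False}
  {r: True, b: True, n: False}
  {r: True, b: False, n: False}
  {n: True, b: True, r: False}
  {n: True, b: False, r: False}
  {b: True, n: False, r: False}


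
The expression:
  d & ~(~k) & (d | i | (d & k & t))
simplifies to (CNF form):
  d & k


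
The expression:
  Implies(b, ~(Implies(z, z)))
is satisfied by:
  {b: False}


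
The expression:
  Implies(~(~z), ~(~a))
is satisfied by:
  {a: True, z: False}
  {z: False, a: False}
  {z: True, a: True}


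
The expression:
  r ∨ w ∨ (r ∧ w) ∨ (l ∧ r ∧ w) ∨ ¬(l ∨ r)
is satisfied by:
  {r: True, w: True, l: False}
  {r: True, l: False, w: False}
  {w: True, l: False, r: False}
  {w: False, l: False, r: False}
  {r: True, w: True, l: True}
  {r: True, l: True, w: False}
  {w: True, l: True, r: False}


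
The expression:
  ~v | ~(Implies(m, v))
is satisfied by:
  {v: False}


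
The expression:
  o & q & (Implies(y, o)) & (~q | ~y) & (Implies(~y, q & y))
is never true.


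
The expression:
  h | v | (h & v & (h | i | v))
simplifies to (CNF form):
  h | v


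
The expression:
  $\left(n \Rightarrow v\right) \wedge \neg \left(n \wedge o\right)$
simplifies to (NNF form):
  $\left(v \wedge \neg o\right) \vee \neg n$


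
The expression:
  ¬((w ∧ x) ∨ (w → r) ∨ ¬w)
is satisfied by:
  {w: True, x: False, r: False}


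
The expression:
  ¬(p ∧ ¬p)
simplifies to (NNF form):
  True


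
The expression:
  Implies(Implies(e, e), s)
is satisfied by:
  {s: True}


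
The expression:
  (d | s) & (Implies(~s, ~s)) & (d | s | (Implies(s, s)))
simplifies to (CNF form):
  d | s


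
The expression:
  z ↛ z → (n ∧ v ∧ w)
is always true.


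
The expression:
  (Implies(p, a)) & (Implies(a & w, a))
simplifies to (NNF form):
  a | ~p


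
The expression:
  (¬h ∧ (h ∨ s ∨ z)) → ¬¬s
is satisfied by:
  {h: True, s: True, z: False}
  {h: True, s: False, z: False}
  {s: True, h: False, z: False}
  {h: False, s: False, z: False}
  {h: True, z: True, s: True}
  {h: True, z: True, s: False}
  {z: True, s: True, h: False}


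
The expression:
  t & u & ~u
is never true.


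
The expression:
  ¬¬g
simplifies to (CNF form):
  g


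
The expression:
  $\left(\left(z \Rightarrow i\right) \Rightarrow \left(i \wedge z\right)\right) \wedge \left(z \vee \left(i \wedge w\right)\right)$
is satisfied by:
  {z: True}


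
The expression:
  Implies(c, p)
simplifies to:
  p | ~c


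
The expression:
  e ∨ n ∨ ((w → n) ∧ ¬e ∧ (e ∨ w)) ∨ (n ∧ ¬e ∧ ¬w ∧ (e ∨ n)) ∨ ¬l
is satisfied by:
  {n: True, e: True, l: False}
  {n: True, l: False, e: False}
  {e: True, l: False, n: False}
  {e: False, l: False, n: False}
  {n: True, e: True, l: True}
  {n: True, l: True, e: False}
  {e: True, l: True, n: False}


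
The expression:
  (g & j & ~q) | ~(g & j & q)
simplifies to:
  ~g | ~j | ~q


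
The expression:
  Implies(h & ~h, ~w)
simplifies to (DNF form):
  True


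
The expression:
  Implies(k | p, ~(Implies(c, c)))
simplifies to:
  ~k & ~p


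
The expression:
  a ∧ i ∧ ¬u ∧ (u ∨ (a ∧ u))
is never true.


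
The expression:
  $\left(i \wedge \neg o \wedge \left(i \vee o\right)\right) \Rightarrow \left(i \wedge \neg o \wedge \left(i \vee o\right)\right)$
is always true.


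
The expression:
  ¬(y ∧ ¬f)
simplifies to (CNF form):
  f ∨ ¬y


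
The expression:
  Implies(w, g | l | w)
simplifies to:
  True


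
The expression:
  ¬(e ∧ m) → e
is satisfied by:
  {e: True}


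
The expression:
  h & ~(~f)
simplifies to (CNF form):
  f & h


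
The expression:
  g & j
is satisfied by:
  {j: True, g: True}


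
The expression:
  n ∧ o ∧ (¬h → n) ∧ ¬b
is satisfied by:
  {o: True, n: True, b: False}


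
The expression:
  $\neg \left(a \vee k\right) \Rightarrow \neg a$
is always true.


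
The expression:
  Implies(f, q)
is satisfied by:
  {q: True, f: False}
  {f: False, q: False}
  {f: True, q: True}


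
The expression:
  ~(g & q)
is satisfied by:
  {g: False, q: False}
  {q: True, g: False}
  {g: True, q: False}


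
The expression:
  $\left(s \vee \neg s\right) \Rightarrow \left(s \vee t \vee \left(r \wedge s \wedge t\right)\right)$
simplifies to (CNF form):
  $s \vee t$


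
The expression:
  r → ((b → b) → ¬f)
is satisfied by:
  {r: False, f: False}
  {f: True, r: False}
  {r: True, f: False}


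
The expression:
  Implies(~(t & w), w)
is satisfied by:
  {w: True}


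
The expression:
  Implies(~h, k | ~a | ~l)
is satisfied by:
  {k: True, h: True, l: False, a: False}
  {k: True, l: False, h: False, a: False}
  {h: True, k: False, l: False, a: False}
  {k: False, l: False, h: False, a: False}
  {a: True, k: True, h: True, l: False}
  {a: True, k: True, l: False, h: False}
  {a: True, h: True, k: False, l: False}
  {a: True, k: False, l: False, h: False}
  {k: True, l: True, h: True, a: False}
  {k: True, l: True, a: False, h: False}
  {l: True, h: True, a: False, k: False}
  {l: True, a: False, h: False, k: False}
  {k: True, l: True, a: True, h: True}
  {k: True, l: True, a: True, h: False}
  {l: True, a: True, h: True, k: False}


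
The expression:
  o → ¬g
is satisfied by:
  {g: False, o: False}
  {o: True, g: False}
  {g: True, o: False}


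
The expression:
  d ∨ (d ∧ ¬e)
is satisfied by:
  {d: True}


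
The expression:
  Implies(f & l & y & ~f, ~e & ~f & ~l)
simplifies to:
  True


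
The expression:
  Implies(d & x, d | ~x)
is always true.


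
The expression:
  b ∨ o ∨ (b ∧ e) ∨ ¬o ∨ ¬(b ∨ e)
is always true.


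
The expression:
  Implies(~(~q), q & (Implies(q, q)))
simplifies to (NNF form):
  True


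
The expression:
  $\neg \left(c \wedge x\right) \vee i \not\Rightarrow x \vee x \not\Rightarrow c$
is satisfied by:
  {c: False, x: False}
  {x: True, c: False}
  {c: True, x: False}


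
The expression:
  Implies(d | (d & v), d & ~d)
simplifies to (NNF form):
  ~d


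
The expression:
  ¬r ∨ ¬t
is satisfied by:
  {t: False, r: False}
  {r: True, t: False}
  {t: True, r: False}


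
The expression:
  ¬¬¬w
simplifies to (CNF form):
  ¬w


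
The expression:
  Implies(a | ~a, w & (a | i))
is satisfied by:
  {w: True, i: True, a: True}
  {w: True, i: True, a: False}
  {w: True, a: True, i: False}


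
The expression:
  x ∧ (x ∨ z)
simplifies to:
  x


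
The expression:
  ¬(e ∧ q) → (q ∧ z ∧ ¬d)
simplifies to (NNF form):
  q ∧ (e ∨ z) ∧ (e ∨ ¬d)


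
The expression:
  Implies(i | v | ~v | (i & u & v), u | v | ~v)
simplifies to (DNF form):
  True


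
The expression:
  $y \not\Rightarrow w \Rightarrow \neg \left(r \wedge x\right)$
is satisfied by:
  {w: True, y: False, x: False, r: False}
  {w: False, y: False, x: False, r: False}
  {r: True, w: True, y: False, x: False}
  {r: True, w: False, y: False, x: False}
  {x: True, w: True, y: False, r: False}
  {x: True, w: False, y: False, r: False}
  {r: True, x: True, w: True, y: False}
  {r: True, x: True, w: False, y: False}
  {y: True, w: True, r: False, x: False}
  {y: True, w: False, r: False, x: False}
  {r: True, y: True, w: True, x: False}
  {r: True, y: True, w: False, x: False}
  {x: True, y: True, w: True, r: False}
  {x: True, y: True, w: False, r: False}
  {x: True, y: True, r: True, w: True}


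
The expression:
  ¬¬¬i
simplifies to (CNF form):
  ¬i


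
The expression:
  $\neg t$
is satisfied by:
  {t: False}


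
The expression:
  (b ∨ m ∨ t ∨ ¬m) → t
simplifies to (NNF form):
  t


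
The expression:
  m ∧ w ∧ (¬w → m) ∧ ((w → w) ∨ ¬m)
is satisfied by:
  {m: True, w: True}


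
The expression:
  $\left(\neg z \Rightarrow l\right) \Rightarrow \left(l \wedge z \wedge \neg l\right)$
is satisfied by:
  {z: False, l: False}


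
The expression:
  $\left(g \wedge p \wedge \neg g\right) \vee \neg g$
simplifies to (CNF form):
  $\neg g$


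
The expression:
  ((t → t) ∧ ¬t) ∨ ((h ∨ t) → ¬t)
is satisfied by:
  {t: False}


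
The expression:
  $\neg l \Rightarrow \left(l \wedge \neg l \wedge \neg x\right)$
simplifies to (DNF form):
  $l$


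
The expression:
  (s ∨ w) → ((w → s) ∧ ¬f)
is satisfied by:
  {w: False, f: False, s: False}
  {s: True, w: False, f: False}
  {f: True, w: False, s: False}
  {s: True, w: True, f: False}


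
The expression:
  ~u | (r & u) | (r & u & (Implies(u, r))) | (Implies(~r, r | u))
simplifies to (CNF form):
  True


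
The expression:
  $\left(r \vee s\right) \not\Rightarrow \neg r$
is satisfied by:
  {r: True}


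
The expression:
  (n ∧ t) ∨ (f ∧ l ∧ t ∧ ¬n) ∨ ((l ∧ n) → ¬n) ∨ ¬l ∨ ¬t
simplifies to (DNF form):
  True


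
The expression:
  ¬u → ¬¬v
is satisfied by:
  {v: True, u: True}
  {v: True, u: False}
  {u: True, v: False}


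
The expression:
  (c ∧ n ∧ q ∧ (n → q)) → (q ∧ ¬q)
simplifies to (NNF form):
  ¬c ∨ ¬n ∨ ¬q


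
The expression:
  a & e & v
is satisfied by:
  {a: True, e: True, v: True}


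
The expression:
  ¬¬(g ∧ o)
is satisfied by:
  {g: True, o: True}


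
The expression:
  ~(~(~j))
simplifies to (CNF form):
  ~j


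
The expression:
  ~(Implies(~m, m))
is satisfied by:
  {m: False}


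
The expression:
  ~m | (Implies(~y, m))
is always true.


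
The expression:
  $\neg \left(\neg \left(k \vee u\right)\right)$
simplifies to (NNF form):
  $k \vee u$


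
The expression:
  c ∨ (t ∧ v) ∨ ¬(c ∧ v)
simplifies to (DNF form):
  True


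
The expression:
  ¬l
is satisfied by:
  {l: False}


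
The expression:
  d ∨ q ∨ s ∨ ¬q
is always true.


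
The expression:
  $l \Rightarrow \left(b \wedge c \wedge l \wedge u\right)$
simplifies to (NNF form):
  $\left(b \wedge c \wedge u\right) \vee \neg l$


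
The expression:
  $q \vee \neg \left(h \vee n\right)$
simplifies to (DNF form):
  $q \vee \left(\neg h \wedge \neg n\right)$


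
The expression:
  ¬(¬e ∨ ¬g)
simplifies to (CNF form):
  e ∧ g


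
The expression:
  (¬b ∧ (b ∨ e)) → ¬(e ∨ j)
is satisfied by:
  {b: True, e: False}
  {e: False, b: False}
  {e: True, b: True}


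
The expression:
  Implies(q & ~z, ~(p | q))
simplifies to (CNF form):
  z | ~q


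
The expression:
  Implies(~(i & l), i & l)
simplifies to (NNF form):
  i & l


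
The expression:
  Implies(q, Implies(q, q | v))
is always true.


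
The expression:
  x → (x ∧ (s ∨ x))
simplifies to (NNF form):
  True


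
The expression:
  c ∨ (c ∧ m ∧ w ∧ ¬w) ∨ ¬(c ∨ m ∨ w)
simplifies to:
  c ∨ (¬m ∧ ¬w)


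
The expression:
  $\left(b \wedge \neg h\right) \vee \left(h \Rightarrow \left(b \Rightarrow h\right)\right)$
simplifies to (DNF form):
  $\text{True}$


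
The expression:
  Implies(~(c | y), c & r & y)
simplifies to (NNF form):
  c | y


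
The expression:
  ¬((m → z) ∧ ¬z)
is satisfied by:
  {z: True, m: True}
  {z: True, m: False}
  {m: True, z: False}


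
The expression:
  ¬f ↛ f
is always true.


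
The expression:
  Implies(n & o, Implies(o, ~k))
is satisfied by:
  {k: False, o: False, n: False}
  {n: True, k: False, o: False}
  {o: True, k: False, n: False}
  {n: True, o: True, k: False}
  {k: True, n: False, o: False}
  {n: True, k: True, o: False}
  {o: True, k: True, n: False}


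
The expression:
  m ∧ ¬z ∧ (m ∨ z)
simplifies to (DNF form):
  m ∧ ¬z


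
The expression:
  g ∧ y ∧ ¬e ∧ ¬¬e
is never true.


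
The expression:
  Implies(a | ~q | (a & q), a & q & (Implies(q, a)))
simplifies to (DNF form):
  q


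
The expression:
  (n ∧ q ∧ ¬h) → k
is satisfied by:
  {k: True, h: True, q: False, n: False}
  {k: True, h: False, q: False, n: False}
  {h: True, k: False, q: False, n: False}
  {k: False, h: False, q: False, n: False}
  {n: True, k: True, h: True, q: False}
  {n: True, k: True, h: False, q: False}
  {n: True, h: True, k: False, q: False}
  {n: True, h: False, k: False, q: False}
  {k: True, q: True, h: True, n: False}
  {k: True, q: True, h: False, n: False}
  {q: True, h: True, k: False, n: False}
  {q: True, k: False, h: False, n: False}
  {n: True, q: True, k: True, h: True}
  {n: True, q: True, k: True, h: False}
  {n: True, q: True, h: True, k: False}


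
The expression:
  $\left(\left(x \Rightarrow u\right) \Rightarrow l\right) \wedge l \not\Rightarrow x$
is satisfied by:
  {l: True, x: False}


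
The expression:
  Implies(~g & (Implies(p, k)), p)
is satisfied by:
  {g: True, p: True}
  {g: True, p: False}
  {p: True, g: False}


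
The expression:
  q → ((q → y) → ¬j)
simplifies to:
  ¬j ∨ ¬q ∨ ¬y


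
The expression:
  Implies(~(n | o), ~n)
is always true.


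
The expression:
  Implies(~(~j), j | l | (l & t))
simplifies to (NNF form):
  True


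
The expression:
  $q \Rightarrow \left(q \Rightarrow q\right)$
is always true.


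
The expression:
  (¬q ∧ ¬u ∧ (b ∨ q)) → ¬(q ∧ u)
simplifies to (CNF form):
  True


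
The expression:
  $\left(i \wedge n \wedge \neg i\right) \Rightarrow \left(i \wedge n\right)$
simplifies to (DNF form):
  $\text{True}$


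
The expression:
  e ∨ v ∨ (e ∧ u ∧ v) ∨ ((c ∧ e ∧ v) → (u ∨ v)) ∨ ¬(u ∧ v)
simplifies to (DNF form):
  True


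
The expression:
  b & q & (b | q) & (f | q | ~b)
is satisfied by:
  {b: True, q: True}


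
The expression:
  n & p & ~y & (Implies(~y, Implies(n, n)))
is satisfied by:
  {p: True, n: True, y: False}


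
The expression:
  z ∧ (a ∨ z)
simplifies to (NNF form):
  z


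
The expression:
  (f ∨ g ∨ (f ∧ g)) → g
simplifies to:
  g ∨ ¬f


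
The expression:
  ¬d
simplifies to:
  ¬d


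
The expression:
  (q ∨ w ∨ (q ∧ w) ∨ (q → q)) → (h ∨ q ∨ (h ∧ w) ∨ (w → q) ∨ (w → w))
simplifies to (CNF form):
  True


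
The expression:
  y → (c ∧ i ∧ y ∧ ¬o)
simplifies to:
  (c ∧ i ∧ ¬o) ∨ ¬y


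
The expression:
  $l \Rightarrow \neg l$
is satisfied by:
  {l: False}


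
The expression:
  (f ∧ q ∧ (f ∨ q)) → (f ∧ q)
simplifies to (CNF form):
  True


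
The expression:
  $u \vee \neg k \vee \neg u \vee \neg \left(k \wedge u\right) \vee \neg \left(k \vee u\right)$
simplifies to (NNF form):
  $\text{True}$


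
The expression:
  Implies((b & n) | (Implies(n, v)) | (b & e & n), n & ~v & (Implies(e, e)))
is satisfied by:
  {n: True, v: False}


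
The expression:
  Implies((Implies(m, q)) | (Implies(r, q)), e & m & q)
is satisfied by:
  {m: True, e: True, r: True, q: False}
  {m: True, r: True, e: False, q: False}
  {m: True, q: True, e: True, r: True}
  {m: True, q: True, e: True, r: False}


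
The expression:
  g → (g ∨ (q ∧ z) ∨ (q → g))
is always true.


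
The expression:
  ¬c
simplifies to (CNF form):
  ¬c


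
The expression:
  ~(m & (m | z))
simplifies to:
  ~m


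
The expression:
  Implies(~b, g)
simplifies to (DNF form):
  b | g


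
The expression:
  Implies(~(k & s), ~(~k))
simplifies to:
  k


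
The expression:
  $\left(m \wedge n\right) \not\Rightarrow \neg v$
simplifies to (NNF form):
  $m \wedge n \wedge v$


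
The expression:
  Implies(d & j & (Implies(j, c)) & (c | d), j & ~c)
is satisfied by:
  {c: False, d: False, j: False}
  {j: True, c: False, d: False}
  {d: True, c: False, j: False}
  {j: True, d: True, c: False}
  {c: True, j: False, d: False}
  {j: True, c: True, d: False}
  {d: True, c: True, j: False}


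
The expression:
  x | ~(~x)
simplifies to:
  x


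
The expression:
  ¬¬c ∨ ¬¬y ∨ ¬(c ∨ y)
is always true.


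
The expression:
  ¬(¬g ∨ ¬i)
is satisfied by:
  {i: True, g: True}


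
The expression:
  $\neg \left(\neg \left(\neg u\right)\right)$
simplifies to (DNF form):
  $\neg u$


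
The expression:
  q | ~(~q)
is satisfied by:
  {q: True}


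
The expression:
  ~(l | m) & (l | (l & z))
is never true.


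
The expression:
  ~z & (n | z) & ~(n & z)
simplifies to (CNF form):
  n & ~z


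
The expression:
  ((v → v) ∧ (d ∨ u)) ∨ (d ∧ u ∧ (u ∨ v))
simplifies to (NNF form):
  d ∨ u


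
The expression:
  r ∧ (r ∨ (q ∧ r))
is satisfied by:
  {r: True}


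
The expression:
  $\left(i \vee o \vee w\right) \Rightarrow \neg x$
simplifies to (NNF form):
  $\left(\neg i \wedge \neg o \wedge \neg w\right) \vee \neg x$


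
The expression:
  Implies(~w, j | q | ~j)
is always true.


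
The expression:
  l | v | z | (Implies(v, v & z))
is always true.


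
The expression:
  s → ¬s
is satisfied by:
  {s: False}


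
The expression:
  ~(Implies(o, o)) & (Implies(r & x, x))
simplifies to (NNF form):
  False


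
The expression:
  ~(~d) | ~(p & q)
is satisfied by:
  {d: True, p: False, q: False}
  {p: False, q: False, d: False}
  {d: True, q: True, p: False}
  {q: True, p: False, d: False}
  {d: True, p: True, q: False}
  {p: True, d: False, q: False}
  {d: True, q: True, p: True}


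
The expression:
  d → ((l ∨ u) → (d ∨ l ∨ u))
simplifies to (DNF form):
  True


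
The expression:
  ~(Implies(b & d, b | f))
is never true.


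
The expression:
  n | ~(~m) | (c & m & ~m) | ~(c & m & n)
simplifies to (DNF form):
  True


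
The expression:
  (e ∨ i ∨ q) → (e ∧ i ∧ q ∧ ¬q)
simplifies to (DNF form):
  ¬e ∧ ¬i ∧ ¬q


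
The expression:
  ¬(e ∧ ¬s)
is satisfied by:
  {s: True, e: False}
  {e: False, s: False}
  {e: True, s: True}


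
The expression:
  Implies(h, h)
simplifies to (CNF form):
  True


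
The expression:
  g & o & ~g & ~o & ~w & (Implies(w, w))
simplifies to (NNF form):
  False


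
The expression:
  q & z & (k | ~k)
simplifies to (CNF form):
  q & z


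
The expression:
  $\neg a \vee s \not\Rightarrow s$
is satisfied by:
  {a: False}


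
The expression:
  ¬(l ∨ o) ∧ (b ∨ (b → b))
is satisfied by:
  {o: False, l: False}


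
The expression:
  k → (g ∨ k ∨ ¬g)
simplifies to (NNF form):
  True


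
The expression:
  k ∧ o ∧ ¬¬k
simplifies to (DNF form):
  k ∧ o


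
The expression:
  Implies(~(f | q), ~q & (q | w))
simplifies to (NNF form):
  f | q | w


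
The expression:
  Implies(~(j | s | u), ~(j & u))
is always true.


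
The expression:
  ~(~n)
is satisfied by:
  {n: True}


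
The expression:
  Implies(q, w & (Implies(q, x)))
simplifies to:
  ~q | (w & x)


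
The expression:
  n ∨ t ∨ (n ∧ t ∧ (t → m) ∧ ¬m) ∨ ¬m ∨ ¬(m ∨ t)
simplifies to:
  n ∨ t ∨ ¬m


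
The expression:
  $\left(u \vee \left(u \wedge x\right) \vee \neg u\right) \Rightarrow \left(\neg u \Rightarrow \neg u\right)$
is always true.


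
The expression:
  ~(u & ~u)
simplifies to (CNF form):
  True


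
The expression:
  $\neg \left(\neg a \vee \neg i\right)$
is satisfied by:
  {a: True, i: True}


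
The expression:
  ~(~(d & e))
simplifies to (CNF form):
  d & e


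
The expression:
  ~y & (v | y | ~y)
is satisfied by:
  {y: False}


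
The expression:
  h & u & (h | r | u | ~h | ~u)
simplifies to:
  h & u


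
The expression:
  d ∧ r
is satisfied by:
  {r: True, d: True}


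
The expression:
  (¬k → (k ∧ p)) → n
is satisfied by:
  {n: True, k: False}
  {k: False, n: False}
  {k: True, n: True}


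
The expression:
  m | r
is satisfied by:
  {r: True, m: True}
  {r: True, m: False}
  {m: True, r: False}


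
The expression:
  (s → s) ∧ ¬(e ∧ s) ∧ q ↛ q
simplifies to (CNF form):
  False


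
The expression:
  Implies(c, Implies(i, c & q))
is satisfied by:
  {q: True, c: False, i: False}
  {c: False, i: False, q: False}
  {i: True, q: True, c: False}
  {i: True, c: False, q: False}
  {q: True, c: True, i: False}
  {c: True, q: False, i: False}
  {i: True, c: True, q: True}


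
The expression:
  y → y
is always true.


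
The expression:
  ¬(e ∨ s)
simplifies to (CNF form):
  ¬e ∧ ¬s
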